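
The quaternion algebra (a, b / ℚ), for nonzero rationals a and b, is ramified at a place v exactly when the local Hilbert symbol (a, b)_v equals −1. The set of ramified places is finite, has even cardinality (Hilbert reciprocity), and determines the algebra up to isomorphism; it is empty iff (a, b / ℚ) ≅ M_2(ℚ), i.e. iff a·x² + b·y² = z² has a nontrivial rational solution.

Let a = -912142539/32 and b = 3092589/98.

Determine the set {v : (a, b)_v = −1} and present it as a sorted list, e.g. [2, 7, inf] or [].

[3, 7, 11, 29]

(a, b) ≡ (-13398, 2378) mod (ℚ^×)²; places V = {2, 3, 7, 11, 17, 29, 41, ∞}.
(a,b)_11: α=1, u≡1; β=0, v≡6 (mod 11); (1|11)=+1, (6|11)=-1; sign (−1)^0·+1^0·-1^1 = -1.
(a,b)_3: α=5, u≡1; β=2, v≡2 (mod 3); (1|3)=+1, (2|3)=-1; sign (−1)^0·+1^2·-1^5 = -1.
(a,b)_41: α=2, u≡21; β=1, v≡7 (mod 41); (21|41)=+1, (7|41)=-1; sign (−1)^0·+1^1·-1^2 = +1.
(a,b)_29: α=1, u≡2; β=1, v≡6 (mod 29); (2|29)=-1, (6|29)=+1; sign (−1)^0·-1^1·+1^1 = -1.
(a,b)_∞: sgn(-13398)=−, sgn(2378)=+, so +1.
(a,b)_2: α=-5, β=-1; u≡5, v≡5 (mod 8); ε(u)ε(v)=0·0, αω(v)=-5·1, βω(u)=-1·1; sum ≡ 0  ⇒  +1.
(a,b)_7: α=1, u≡2; β=-2, v≡5 (mod 7); (2|7)=+1, (5|7)=-1; sign (−1)^0·+1^-2·-1^1 = -1.
(a,b)_17: α=0, u≡4; β=2, v≡15 (mod 17); (4|17)=+1, (15|17)=+1; sign (−1)^0·+1^2·+1^0 = +1.
(-13398, 2378 / ℚ) ramifies at {3, 7, 11, 29}: a division algebra.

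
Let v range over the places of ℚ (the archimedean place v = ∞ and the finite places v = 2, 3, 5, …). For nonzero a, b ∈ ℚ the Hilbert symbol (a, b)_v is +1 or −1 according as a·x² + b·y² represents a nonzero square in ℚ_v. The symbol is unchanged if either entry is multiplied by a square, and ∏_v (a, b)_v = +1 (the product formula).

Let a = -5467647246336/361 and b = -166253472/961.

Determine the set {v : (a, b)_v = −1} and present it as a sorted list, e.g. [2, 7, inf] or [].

(a, b) ≡ (-11, -2618) mod (ℚ^×)²; places V = {2, 3, 7, 11, 17, 19, 31, ∞}.
(a,b)_7: α=0, u≡3; β=3, v≡2 (mod 7); (3|7)=-1, (2|7)=+1; sign (−1)^0·-1^3·+1^0 = -1.
(a,b)_2: α=18, β=5; u≡5, v≡3 (mod 8); ε(u)ε(v)=0·1, αω(v)=18·1, βω(u)=5·1; sum ≡ 1  ⇒  -1.
(a,b)_19: α=-2, u≡2; β=0, v≡16 (mod 19); (2|19)=-1, (16|19)=+1; sign (−1)^0·-1^0·+1^-2 = +1.
(a,b)_∞: sgn(-11)=−, sgn(-2618)=−, so -1.
(a,b)_17: α=2, u≡11; β=1, v≡16 (mod 17); (11|17)=-1, (16|17)=+1; sign (−1)^0·-1^1·+1^2 = -1.
(a,b)_31: α=0, u≡19; β=-2, v≡24 (mod 31); (19|31)=+1, (24|31)=-1; sign (−1)^0·+1^-2·-1^0 = +1.
(a,b)_11: α=1, u≡6; β=1, v≡1 (mod 11); (6|11)=-1, (1|11)=+1; sign (−1)^1·-1^1·+1^1 = +1.
(a,b)_3: α=8, u≡1; β=4, v≡1 (mod 3); (1|3)=+1, (1|3)=+1; sign (−1)^0·+1^4·+1^8 = +1.
|Ram(-11, -2618)| = 4, even; anisotropic at {2, 7, 17, ∞}.

[2, 7, 17, inf]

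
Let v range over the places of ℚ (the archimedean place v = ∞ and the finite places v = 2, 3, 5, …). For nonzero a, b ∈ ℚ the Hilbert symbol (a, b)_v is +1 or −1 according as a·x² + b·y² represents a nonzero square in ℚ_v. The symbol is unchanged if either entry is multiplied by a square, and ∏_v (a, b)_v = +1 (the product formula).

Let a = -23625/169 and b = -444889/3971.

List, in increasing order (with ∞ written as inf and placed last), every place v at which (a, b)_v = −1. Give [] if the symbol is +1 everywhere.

(a, b) ≡ (-105, -11) mod (ℚ^×)²; places V = {2, 3, 5, 7, 11, 13, 19, 23, 29, ∞}.
(a,b)_3: α=3, u≡1; β=0, v≡1 (mod 3); (1|3)=+1, (1|3)=+1; sign (−1)^0·+1^0·+1^3 = +1.
(a,b)_29: α=0, u≡27; β=2, v≡18 (mod 29); (27|29)=-1, (18|29)=-1; sign (−1)^0·-1^2·-1^0 = +1.
(a,b)_7: α=1, u≡6; β=0, v≡5 (mod 7); (6|7)=-1, (5|7)=-1; sign (−1)^0·-1^0·-1^1 = -1.
(a,b)_2: α=0, β=0; u≡7, v≡5 (mod 8); ε(u)ε(v)=1·0, αω(v)=0·1, βω(u)=0·0; sum ≡ 0  ⇒  +1.
(a,b)_19: α=0, u≡4; β=-2, v≡10 (mod 19); (4|19)=+1, (10|19)=-1; sign (−1)^0·+1^-2·-1^0 = +1.
(a,b)_23: α=0, u≡11; β=2, v≡16 (mod 23); (11|23)=-1, (16|23)=+1; sign (−1)^0·-1^2·+1^0 = +1.
(a,b)_11: α=0, u≡9; β=-1, v≡8 (mod 11); (9|11)=+1, (8|11)=-1; sign (−1)^0·+1^-1·-1^0 = +1.
(a,b)_∞: sgn(-105)=−, sgn(-11)=−, so -1.
(a,b)_5: α=3, u≡4; β=0, v≡1 (mod 5); (4|5)=+1, (1|5)=+1; sign (−1)^0·+1^0·+1^3 = +1.
(a,b)_13: α=-2, u≡9; β=0, v≡6 (mod 13); (9|13)=+1, (6|13)=-1; sign (−1)^0·+1^0·-1^-2 = +1.
|Ram(-105, -11)| = 2, even; anisotropic at {7, ∞}.

[7, inf]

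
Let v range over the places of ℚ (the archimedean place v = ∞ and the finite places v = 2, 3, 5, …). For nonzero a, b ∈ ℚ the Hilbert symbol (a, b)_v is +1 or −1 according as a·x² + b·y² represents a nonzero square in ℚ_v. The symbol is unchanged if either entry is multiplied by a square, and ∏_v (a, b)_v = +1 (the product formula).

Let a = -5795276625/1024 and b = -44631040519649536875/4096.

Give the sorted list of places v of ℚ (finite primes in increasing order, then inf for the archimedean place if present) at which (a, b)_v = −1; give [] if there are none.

[13, 17, 43, inf]

Mod squares: a ≡ -317985, b ≡ -299. Check v ∈ {∞, 2, 3, 5, 13, 17, 23, 29, 43}.
v=2: v_2(a)=-10, v_2(b)=-12; units ≡ 7, 5 (mod 8); ε·ε+αω+βω = 1·0+-10·1+-12·0 ≡ 0  ⇒  (a,b)_2 = +1.
v=43: a=43^1·(≡17), b=43^2·(≡22) mod 43; (17|43)=+1, (22|43)=-1; (−1)^{1·2·21}·(+1)^2·(-1)^1 = -1.
v=23: a=23^0·(≡4), b=23^1·(≡19) mod 23; (4|23)=+1, (19|23)=-1; (−1)^{0·1·11}·(+1)^1·(-1)^0 = +1.
v=∞: -317985 < 0 and -299 < 0  ⇒  (a,b)_∞ = -1.
v=5: a=5^3·(≡3), b=5^4·(≡1) mod 5; (3|5)=-1, (1|5)=+1; (−1)^{3·4·2}·(-1)^4·(+1)^3 = +1.
v=29: a=29^1·(≡15), b=29^2·(≡16) mod 29; (15|29)=-1, (16|29)=+1; (−1)^{1·2·14}·(-1)^2·(+1)^1 = +1.
v=17: a=17^1·(≡3), b=17^2·(≡3) mod 17; (3|17)=-1, (3|17)=-1; (−1)^{1·2·8}·(-1)^2·(-1)^1 = -1.
v=3: a=3^7·(≡1), b=3^12·(≡1) mod 3; (1|3)=+1, (1|3)=+1; (−1)^{7·12·1}·(+1)^12·(+1)^7 = +1.
v=13: a=13^0·(≡7), b=13^1·(≡9) mod 13; (7|13)=-1, (9|13)=+1; (−1)^{0·1·6}·(-1)^1·(+1)^0 = -1.
|Ram(-317985, -299)| = 4, even; anisotropic at {13, 17, 43, ∞}.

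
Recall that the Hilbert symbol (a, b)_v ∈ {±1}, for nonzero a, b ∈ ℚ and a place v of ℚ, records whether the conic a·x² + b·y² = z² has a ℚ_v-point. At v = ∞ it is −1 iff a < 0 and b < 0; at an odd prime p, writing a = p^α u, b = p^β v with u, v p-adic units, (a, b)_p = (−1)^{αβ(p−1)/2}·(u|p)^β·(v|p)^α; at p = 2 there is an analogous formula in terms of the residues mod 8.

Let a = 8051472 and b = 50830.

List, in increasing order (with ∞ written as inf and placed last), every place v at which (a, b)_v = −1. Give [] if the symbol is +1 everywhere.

[5, 11, 13, 23]

(a, b) ≡ (55913, 50830) mod (ℚ^×)²; places V = {2, 3, 5, 11, 13, 17, 23, ∞}.
(a,b)_17: α=1, u≡13; β=1, v≡15 (mod 17); (13|17)=+1, (15|17)=+1; sign (−1)^0·+1^1·+1^1 = +1.
(a,b)_∞: sgn(55913)=+, sgn(50830)=+, so +1.
(a,b)_5: α=0, u≡2; β=1, v≡1 (mod 5); (2|5)=-1, (1|5)=+1; sign (−1)^0·-1^1·+1^0 = -1.
(a,b)_3: α=2, u≡2; β=0, v≡1 (mod 3); (2|3)=-1, (1|3)=+1; sign (−1)^0·-1^0·+1^2 = +1.
(a,b)_23: α=1, u≡4; β=1, v≡2 (mod 23); (4|23)=+1, (2|23)=+1; sign (−1)^1·+1^1·+1^1 = -1.
(a,b)_13: α=1, u≡11; β=1, v≡10 (mod 13); (11|13)=-1, (10|13)=+1; sign (−1)^0·-1^1·+1^1 = -1.
(a,b)_2: α=4, β=1; u≡1, v≡7 (mod 8); ε(u)ε(v)=0·1, αω(v)=4·0, βω(u)=1·0; sum ≡ 0  ⇒  +1.
(a,b)_11: α=1, u≡1; β=0, v≡10 (mod 11); (1|11)=+1, (10|11)=-1; sign (−1)^0·+1^0·-1^1 = -1.
(55913, 50830 / ℚ) ramifies at {5, 11, 13, 23}: a division algebra.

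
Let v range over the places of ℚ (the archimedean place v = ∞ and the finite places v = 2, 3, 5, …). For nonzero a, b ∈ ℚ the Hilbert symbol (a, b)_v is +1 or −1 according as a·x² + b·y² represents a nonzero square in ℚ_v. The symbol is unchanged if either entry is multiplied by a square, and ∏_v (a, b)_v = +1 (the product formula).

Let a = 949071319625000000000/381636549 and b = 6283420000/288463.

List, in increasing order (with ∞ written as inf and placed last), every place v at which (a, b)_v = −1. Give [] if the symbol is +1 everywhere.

Mod squares: a ≡ 546, b ≡ 154. Check v ∈ {∞, 2, 3, 5, 7, 11, 13, 29}.
v=∞: 546 > 0 and 154 > 0  ⇒  (a,b)_∞ = +1.
v=29: a=29^-2·(≡9), b=29^-2·(≡28) mod 29; (9|29)=+1, (28|29)=+1; (−1)^{-2·-2·14}·(+1)^-2·(+1)^-2 = +1.
v=7: a=7^-5·(≡2), b=7^-3·(≡4) mod 7; (2|7)=+1, (4|7)=+1; (−1)^{-5·-3·3}·(+1)^-3·(+1)^-5 = -1.
v=2: v_2(a)=9, v_2(b)=5; units ≡ 1, 5 (mod 8); ε·ε+αω+βω = 0·0+9·1+5·0 ≡ 1  ⇒  (a,b)_2 = -1.
v=11: a=11^2·(≡2), b=11^1·(≡1) mod 11; (2|11)=-1, (1|11)=+1; (−1)^{2·1·5}·(-1)^1·(+1)^2 = -1.
v=5: a=5^12·(≡1), b=5^4·(≡4) mod 5; (1|5)=+1, (4|5)=+1; (−1)^{12·4·2}·(+1)^4·(+1)^12 = +1.
v=3: a=3^-3·(≡2), b=3^0·(≡1) mod 3; (2|3)=-1, (1|3)=+1; (−1)^{-3·0·1}·(-1)^0·(+1)^-3 = +1.
v=13: a=13^7·(≡9), b=13^4·(≡11) mod 13; (9|13)=+1, (11|13)=-1; (−1)^{7·4·6}·(+1)^4·(-1)^7 = -1.
Ram(546, 154) = {2, 7, 11, 13}; no ℚ_2-point on the conic.

[2, 7, 11, 13]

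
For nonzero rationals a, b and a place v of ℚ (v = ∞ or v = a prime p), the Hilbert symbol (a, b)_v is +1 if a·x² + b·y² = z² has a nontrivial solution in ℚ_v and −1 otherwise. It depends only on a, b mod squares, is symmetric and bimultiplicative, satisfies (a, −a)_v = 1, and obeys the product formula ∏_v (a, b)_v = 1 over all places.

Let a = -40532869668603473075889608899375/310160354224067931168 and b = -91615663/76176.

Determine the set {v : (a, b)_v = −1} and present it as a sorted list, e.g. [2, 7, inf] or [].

Mod squares: a ≡ -979982, b ≡ -703. Check v ∈ {∞, 2, 3, 5, 11, 13, 17, 19, 23, 37, 41}.
v=37: a=37^3·(≡13), b=37^1·(≡19) mod 37; (13|37)=-1, (19|37)=-1; (−1)^{3·1·18}·(-1)^1·(-1)^3 = +1.
v=13: a=13^-2·(≡12), b=13^0·(≡12) mod 13; (12|13)=+1, (12|13)=+1; (−1)^{-2·0·6}·(+1)^0·(+1)^-2 = +1.
v=19: a=19^15·(≡11), b=19^5·(≡4) mod 19; (11|19)=+1, (4|19)=+1; (−1)^{15·5·9}·(+1)^5·(+1)^15 = -1.
v=∞: -979982 < 0 and -703 < 0  ⇒  (a,b)_∞ = -1.
v=5: a=5^4·(≡2), b=5^0·(≡2) mod 5; (2|5)=-1, (2|5)=-1; (−1)^{4·0·2}·(-1)^0·(-1)^4 = +1.
v=3: a=3^-18·(≡1), b=3^-2·(≡2) mod 3; (1|3)=+1, (2|3)=-1; (−1)^{-18·-2·1}·(+1)^-2·(-1)^-18 = +1.
v=17: a=17^1·(≡1), b=17^0·(≡11) mod 17; (1|17)=+1, (11|17)=-1; (−1)^{1·0·8}·(+1)^0·(-1)^1 = -1.
v=2: v_2(a)=-5, v_2(b)=-4; units ≡ 1, 1 (mod 8); ε·ε+αω+βω = 0·0+-5·0+-4·0 ≡ 0  ⇒  (a,b)_2 = +1.
v=23: a=23^-6·(≡13), b=23^-2·(≡5) mod 23; (13|23)=+1, (5|23)=-1; (−1)^{-6·-2·11}·(+1)^-2·(-1)^-6 = +1.
v=41: a=41^1·(≡40), b=41^0·(≡28) mod 41; (40|41)=+1, (28|41)=-1; (−1)^{1·0·20}·(+1)^0·(-1)^1 = -1.
v=11: a=11^2·(≡8), b=11^0·(≡4) mod 11; (8|11)=-1, (4|11)=+1; (−1)^{2·0·5}·(-1)^0·(+1)^2 = +1.
(-979982, -703 / ℚ) ramifies at {17, 19, 41, ∞}: a division algebra.

[17, 19, 41, inf]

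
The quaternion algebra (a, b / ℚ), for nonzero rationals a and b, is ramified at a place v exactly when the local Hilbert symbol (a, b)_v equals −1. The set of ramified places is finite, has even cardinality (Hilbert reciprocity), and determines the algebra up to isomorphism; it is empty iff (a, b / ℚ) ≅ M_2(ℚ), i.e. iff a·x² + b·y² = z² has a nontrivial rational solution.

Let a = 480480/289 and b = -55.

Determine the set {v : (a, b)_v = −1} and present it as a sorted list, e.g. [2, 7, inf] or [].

Mod squares: a ≡ 30030, b ≡ -55. Check v ∈ {∞, 2, 3, 5, 7, 11, 13, 17}.
v=3: a=3^1·(≡2), b=3^0·(≡2) mod 3; (2|3)=-1, (2|3)=-1; (−1)^{1·0·1}·(-1)^0·(-1)^1 = -1.
v=13: a=13^1·(≡9), b=13^0·(≡10) mod 13; (9|13)=+1, (10|13)=+1; (−1)^{1·0·6}·(+1)^0·(+1)^1 = +1.
v=5: a=5^1·(≡4), b=5^1·(≡4) mod 5; (4|5)=+1, (4|5)=+1; (−1)^{1·1·2}·(+1)^1·(+1)^1 = +1.
v=11: a=11^1·(≡7), b=11^1·(≡6) mod 11; (7|11)=-1, (6|11)=-1; (−1)^{1·1·5}·(-1)^1·(-1)^1 = -1.
v=7: a=7^1·(≡6), b=7^0·(≡1) mod 7; (6|7)=-1, (1|7)=+1; (−1)^{1·0·3}·(-1)^0·(+1)^1 = +1.
v=∞: 30030 > 0 and -55 < 0  ⇒  (a,b)_∞ = +1.
v=17: a=17^-2·(≡9), b=17^0·(≡13) mod 17; (9|17)=+1, (13|17)=+1; (−1)^{-2·0·8}·(+1)^0·(+1)^-2 = +1.
v=2: v_2(a)=5, v_2(b)=0; units ≡ 7, 1 (mod 8); ε·ε+αω+βω = 1·0+5·0+0·0 ≡ 0  ⇒  (a,b)_2 = +1.
(30030, -55 / ℚ) ramifies at {3, 11}: a division algebra.

[3, 11]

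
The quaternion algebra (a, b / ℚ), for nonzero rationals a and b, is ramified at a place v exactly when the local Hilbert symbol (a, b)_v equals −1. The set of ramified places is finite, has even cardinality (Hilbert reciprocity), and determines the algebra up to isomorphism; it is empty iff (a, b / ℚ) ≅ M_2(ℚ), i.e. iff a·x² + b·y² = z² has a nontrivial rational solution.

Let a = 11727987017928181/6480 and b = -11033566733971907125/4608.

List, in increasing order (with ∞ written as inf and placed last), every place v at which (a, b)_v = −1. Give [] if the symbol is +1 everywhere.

Mod squares: a ≡ 560945, b ≡ -25191530. Check v ∈ {∞, 2, 3, 5, 7, 11, 13, 17, 19, 31, 47}.
v=7: a=7^3·(≡3), b=7^3·(≡1) mod 7; (3|7)=-1, (1|7)=+1; (−1)^{3·3·3}·(-1)^3·(+1)^3 = +1.
v=3: a=3^-4·(≡2), b=3^-2·(≡1) mod 3; (2|3)=-1, (1|3)=+1; (−1)^{-4·-2·1}·(-1)^-2·(+1)^-4 = +1.
v=19: a=19^2·(≡10), b=19^1·(≡4) mod 19; (10|19)=-1, (4|19)=+1; (−1)^{2·1·9}·(-1)^1·(+1)^2 = -1.
v=∞: 560945 > 0 and -25191530 < 0  ⇒  (a,b)_∞ = +1.
v=2: v_2(a)=-4, v_2(b)=-9; units ≡ 1, 3 (mod 8); ε·ε+αω+βω = 0·1+-4·1+-9·0 ≡ 0  ⇒  (a,b)_2 = +1.
v=31: a=31^1·(≡11), b=31^1·(≡1) mod 31; (11|31)=-1, (1|31)=+1; (−1)^{1·1·15}·(-1)^1·(+1)^1 = +1.
v=11: a=11^3·(≡2), b=11^4·(≡2) mod 11; (2|11)=-1, (2|11)=-1; (−1)^{3·4·5}·(-1)^4·(-1)^3 = -1.
v=5: a=5^-1·(≡1), b=5^3·(≡1) mod 5; (1|5)=+1, (1|5)=+1; (−1)^{-1·3·2}·(+1)^3·(+1)^-1 = +1.
v=17: a=17^2·(≡15), b=17^2·(≡7) mod 17; (15|17)=+1, (7|17)=-1; (−1)^{2·2·8}·(+1)^2·(-1)^2 = +1.
v=13: a=13^2·(≡8), b=13^3·(≡4) mod 13; (8|13)=-1, (4|13)=+1; (−1)^{2·3·6}·(-1)^3·(+1)^2 = -1.
v=47: a=47^1·(≡10), b=47^1·(≡41) mod 47; (10|47)=-1, (41|47)=-1; (−1)^{1·1·23}·(-1)^1·(-1)^1 = -1.
(560945, -25191530 / ℚ) ramifies at {11, 13, 19, 47}: a division algebra.

[11, 13, 19, 47]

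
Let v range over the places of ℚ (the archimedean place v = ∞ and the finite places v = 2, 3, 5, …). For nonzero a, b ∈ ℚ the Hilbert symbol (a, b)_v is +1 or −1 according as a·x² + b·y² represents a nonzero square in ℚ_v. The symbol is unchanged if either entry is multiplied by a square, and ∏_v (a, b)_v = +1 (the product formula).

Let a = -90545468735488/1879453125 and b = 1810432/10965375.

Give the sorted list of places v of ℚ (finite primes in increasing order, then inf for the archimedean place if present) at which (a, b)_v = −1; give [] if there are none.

Mod squares: a ≡ -72930, b ≡ 6630. Check v ∈ {∞, 2, 3, 5, 11, 13, 17, 19}.
v=∞: -72930 < 0 and 6630 > 0  ⇒  (a,b)_∞ = +1.
v=11: a=11^-1·(≡5), b=11^0·(≡10) mod 11; (5|11)=+1, (10|11)=-1; (−1)^{-1·0·5}·(+1)^0·(-1)^-1 = -1.
v=3: a=3^-7·(≡2), b=3^-5·(≡2) mod 3; (2|3)=-1, (2|3)=-1; (−1)^{-7·-5·1}·(-1)^-5·(-1)^-7 = -1.
v=5: a=5^-7·(≡1), b=5^-3·(≡4) mod 5; (1|5)=+1, (4|5)=+1; (−1)^{-7·-3·2}·(+1)^-3·(+1)^-7 = +1.
v=13: a=13^3·(≡5), b=13^1·(≡12) mod 13; (5|13)=-1, (12|13)=+1; (−1)^{3·1·6}·(-1)^1·(+1)^3 = -1.
v=2: v_2(a)=23, v_2(b)=13; units ≡ 7, 3 (mod 8); ε·ε+αω+βω = 1·1+23·1+13·0 ≡ 0  ⇒  (a,b)_2 = +1.
v=19: a=19^0·(≡7), b=19^-2·(≡13) mod 19; (7|19)=+1, (13|19)=-1; (−1)^{0·-2·9}·(+1)^-2·(-1)^0 = +1.
v=17: a=17^3·(≡5), b=17^1·(≡8) mod 17; (5|17)=-1, (8|17)=+1; (−1)^{3·1·8}·(-1)^1·(+1)^3 = -1.
|Ram(-72930, 6630)| = 4, even; anisotropic at {3, 11, 13, 17}.

[3, 11, 13, 17]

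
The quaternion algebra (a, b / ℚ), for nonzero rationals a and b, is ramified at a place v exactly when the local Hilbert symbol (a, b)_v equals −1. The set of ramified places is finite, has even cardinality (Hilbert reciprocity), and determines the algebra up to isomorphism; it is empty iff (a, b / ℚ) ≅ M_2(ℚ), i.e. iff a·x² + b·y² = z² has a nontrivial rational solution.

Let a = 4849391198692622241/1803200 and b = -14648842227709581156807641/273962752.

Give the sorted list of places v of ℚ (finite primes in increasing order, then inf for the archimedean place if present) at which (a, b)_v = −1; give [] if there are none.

Mod squares: a ≡ 23, b ≡ -14155127. Check v ∈ {∞, 2, 3, 5, 7, 11, 17, 23, 31, 37, 41, 43}.
v=5: a=5^-2·(≡2), b=5^0·(≡2) mod 5; (2|5)=-1, (2|5)=-1; (−1)^{-2·0·2}·(-1)^0·(-1)^-2 = +1.
v=7: a=7^-2·(≡2), b=7^-1·(≡5) mod 7; (2|7)=+1, (5|7)=-1; (−1)^{-2·-1·3}·(+1)^-1·(-1)^-2 = +1.
v=17: a=17^0·(≡7), b=17^-2·(≡2) mod 17; (7|17)=-1, (2|17)=+1; (−1)^{0·-2·8}·(-1)^-2·(+1)^0 = +1.
v=23: a=23^-1·(≡4), b=23^-2·(≡3) mod 23; (4|23)=+1, (3|23)=+1; (−1)^{-1·-2·11}·(+1)^-2·(+1)^-1 = +1.
v=11: a=11^4·(≡9), b=11^6·(≡1) mod 11; (9|11)=+1, (1|11)=+1; (−1)^{4·6·5}·(+1)^6·(+1)^4 = +1.
v=3: a=3^4·(≡2), b=3^0·(≡1) mod 3; (2|3)=-1, (1|3)=+1; (−1)^{4·0·1}·(-1)^0·(+1)^4 = +1.
v=2: v_2(a)=-6, v_2(b)=-8; units ≡ 7, 1 (mod 8); ε·ε+αω+βω = 1·0+-6·0+-8·0 ≡ 0  ⇒  (a,b)_2 = +1.
v=43: a=43^2·(≡38), b=43^3·(≡5) mod 43; (38|43)=+1, (5|43)=-1; (−1)^{2·3·21}·(+1)^3·(-1)^2 = +1.
v=41: a=41^2·(≡32), b=41^3·(≡13) mod 41; (32|41)=+1, (13|41)=-1; (−1)^{2·3·20}·(+1)^3·(-1)^2 = +1.
v=∞: 23 > 0 and -14155127 < 0  ⇒  (a,b)_∞ = +1.
v=31: a=31^2·(≡26), b=31^3·(≡29) mod 31; (26|31)=-1, (29|31)=-1; (−1)^{2·3·15}·(-1)^3·(-1)^2 = -1.
v=37: a=37^2·(≡20), b=37^3·(≡26) mod 37; (20|37)=-1, (26|37)=+1; (−1)^{2·3·18}·(-1)^3·(+1)^2 = -1.
Ram(23, -14155127) = {31, 37}; no ℚ_31-point on the conic.

[31, 37]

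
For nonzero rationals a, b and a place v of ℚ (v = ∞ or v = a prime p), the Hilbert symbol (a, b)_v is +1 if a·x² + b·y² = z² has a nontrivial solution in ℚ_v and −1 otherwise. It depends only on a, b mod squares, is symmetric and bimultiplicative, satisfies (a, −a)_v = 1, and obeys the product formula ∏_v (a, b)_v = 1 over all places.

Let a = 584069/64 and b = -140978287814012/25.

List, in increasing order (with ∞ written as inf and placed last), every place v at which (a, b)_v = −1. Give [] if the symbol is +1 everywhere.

Mod squares: a ≡ 2021, b ≡ -23903. Check v ∈ {∞, 2, 5, 11, 17, 19, 41, 43, 47, 53}.
v=19: a=19^0·(≡4), b=19^2·(≡18) mod 19; (4|19)=+1, (18|19)=-1; (−1)^{0·2·9}·(+1)^2·(-1)^0 = +1.
v=5: a=5^0·(≡1), b=5^-2·(≡3) mod 5; (1|5)=+1, (3|5)=-1; (−1)^{0·-2·2}·(+1)^-2·(-1)^0 = +1.
v=43: a=43^1·(≡10), b=43^2·(≡37) mod 43; (10|43)=+1, (37|43)=-1; (−1)^{1·2·21}·(+1)^2·(-1)^1 = -1.
v=11: a=11^0·(≡10), b=11^1·(≡1) mod 11; (10|11)=-1, (1|11)=+1; (−1)^{0·1·5}·(-1)^1·(+1)^0 = -1.
v=∞: 2021 > 0 and -23903 < 0  ⇒  (a,b)_∞ = +1.
v=2: v_2(a)=-6, v_2(b)=2; units ≡ 5, 1 (mod 8); ε·ε+αω+βω = 0·0+-6·0+2·1 ≡ 0  ⇒  (a,b)_2 = +1.
v=17: a=17^2·(≡9), b=17^0·(≡9) mod 17; (9|17)=+1, (9|17)=+1; (−1)^{2·0·8}·(+1)^0·(+1)^2 = +1.
v=47: a=47^1·(≡26), b=47^2·(≡31) mod 47; (26|47)=-1, (31|47)=-1; (−1)^{1·2·23}·(-1)^2·(-1)^1 = -1.
v=41: a=41^0·(≡26), b=41^1·(≡32) mod 41; (26|41)=-1, (32|41)=+1; (−1)^{0·1·20}·(-1)^1·(+1)^0 = -1.
v=53: a=53^0·(≡49), b=53^1·(≡18) mod 53; (49|53)=+1, (18|53)=-1; (−1)^{0·1·26}·(+1)^1·(-1)^0 = +1.
|Ram(2021, -23903)| = 4, even; anisotropic at {11, 41, 43, 47}.

[11, 41, 43, 47]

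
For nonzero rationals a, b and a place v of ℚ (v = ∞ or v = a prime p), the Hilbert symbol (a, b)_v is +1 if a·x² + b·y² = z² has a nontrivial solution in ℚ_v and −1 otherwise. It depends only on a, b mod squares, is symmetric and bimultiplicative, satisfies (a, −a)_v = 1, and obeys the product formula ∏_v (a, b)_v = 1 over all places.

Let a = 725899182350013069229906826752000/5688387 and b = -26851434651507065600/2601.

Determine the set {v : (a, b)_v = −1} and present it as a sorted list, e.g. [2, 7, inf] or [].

Mod squares: a ≡ 459885, b ≡ -11. Check v ∈ {∞, 2, 3, 5, 7, 11, 13, 17, 23, 31, 43}.
v=43: a=43^3·(≡24), b=43^2·(≡8) mod 43; (24|43)=+1, (8|43)=-1; (−1)^{3·2·21}·(+1)^2·(-1)^3 = -1.
v=17: a=17^-2·(≡8), b=17^-2·(≡6) mod 17; (8|17)=+1, (6|17)=-1; (−1)^{-2·-2·8}·(+1)^-2·(-1)^-2 = +1.
v=13: a=13^4·(≡1), b=13^2·(≡6) mod 13; (1|13)=+1, (6|13)=-1; (−1)^{4·2·6}·(+1)^2·(-1)^4 = +1.
v=7: a=7^6·(≡5), b=7^4·(≡5) mod 7; (5|7)=-1, (5|7)=-1; (−1)^{6·4·3}·(-1)^4·(-1)^6 = +1.
v=∞: 459885 > 0 and -11 < 0  ⇒  (a,b)_∞ = +1.
v=31: a=31^3·(≡22), b=31^2·(≡1) mod 31; (22|31)=-1, (1|31)=+1; (−1)^{3·2·15}·(-1)^2·(+1)^3 = +1.
v=5: a=5^3·(≡3), b=5^2·(≡1) mod 5; (3|5)=-1, (1|5)=+1; (−1)^{3·2·2}·(-1)^2·(+1)^3 = +1.
v=23: a=23^3·(≡12), b=23^2·(≡16) mod 23; (12|23)=+1, (16|23)=+1; (−1)^{3·2·11}·(+1)^2·(+1)^3 = +1.
v=3: a=3^-9·(≡1), b=3^-2·(≡1) mod 3; (1|3)=+1, (1|3)=+1; (−1)^{-9·-2·1}·(+1)^-2·(+1)^-9 = +1.
v=11: a=11^4·(≡8), b=11^1·(≡6) mod 11; (8|11)=-1, (6|11)=-1; (−1)^{4·1·5}·(-1)^1·(-1)^4 = -1.
v=2: v_2(a)=12, v_2(b)=8; units ≡ 5, 5 (mod 8); ε·ε+αω+βω = 0·0+12·1+8·1 ≡ 0  ⇒  (a,b)_2 = +1.
|Ram(459885, -11)| = 2, even; anisotropic at {11, 43}.

[11, 43]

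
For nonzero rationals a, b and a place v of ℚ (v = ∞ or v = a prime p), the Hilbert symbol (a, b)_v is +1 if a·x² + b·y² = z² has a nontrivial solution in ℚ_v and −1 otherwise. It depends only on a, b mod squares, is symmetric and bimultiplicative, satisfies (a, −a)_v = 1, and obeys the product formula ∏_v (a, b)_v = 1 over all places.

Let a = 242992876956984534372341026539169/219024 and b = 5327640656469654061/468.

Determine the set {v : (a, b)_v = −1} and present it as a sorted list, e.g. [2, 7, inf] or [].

Mod squares: a ≡ 116809, b ≡ 14061073. Check v ∈ {∞, 2, 3, 7, 11, 13, 19, 23, 31, 37, 41}.
v=13: a=13^-2·(≡1), b=13^-1·(≡11) mod 13; (1|13)=+1, (11|13)=-1; (−1)^{-2·-1·6}·(+1)^-1·(-1)^-2 = +1.
v=41: a=41^5·(≡16), b=41^3·(≡22) mod 41; (16|41)=+1, (22|41)=-1; (−1)^{5·3·20}·(+1)^3·(-1)^5 = -1.
v=31: a=31^2·(≡18), b=31^1·(≡24) mod 31; (18|31)=+1, (24|31)=-1; (−1)^{2·1·15}·(+1)^1·(-1)^2 = +1.
v=19: a=19^4·(≡7), b=19^2·(≡6) mod 19; (7|19)=+1, (6|19)=+1; (−1)^{4·2·9}·(+1)^2·(+1)^4 = +1.
v=7: a=7^3·(≡6), b=7^2·(≡6) mod 7; (6|7)=-1, (6|7)=-1; (−1)^{3·2·3}·(-1)^2·(-1)^3 = -1.
v=23: a=23^2·(≡5), b=23^1·(≡11) mod 23; (5|23)=-1, (11|23)=-1; (−1)^{2·1·11}·(-1)^1·(-1)^2 = -1.
v=11: a=11^3·(≡4), b=11^2·(≡4) mod 11; (4|11)=+1, (4|11)=+1; (−1)^{3·2·5}·(+1)^2·(+1)^3 = +1.
v=∞: 116809 > 0 and 14061073 > 0  ⇒  (a,b)_∞ = +1.
v=37: a=37^5·(≡4), b=37^3·(≡23) mod 37; (4|37)=+1, (23|37)=-1; (−1)^{5·3·18}·(+1)^3·(-1)^5 = -1.
v=3: a=3^-4·(≡1), b=3^-2·(≡1) mod 3; (1|3)=+1, (1|3)=+1; (−1)^{-4·-2·1}·(+1)^-2·(+1)^-4 = +1.
v=2: v_2(a)=-4, v_2(b)=-2; units ≡ 1, 1 (mod 8); ε·ε+αω+βω = 0·0+-4·0+-2·0 ≡ 0  ⇒  (a,b)_2 = +1.
|Ram(116809, 14061073)| = 4, even; anisotropic at {7, 23, 37, 41}.

[7, 23, 37, 41]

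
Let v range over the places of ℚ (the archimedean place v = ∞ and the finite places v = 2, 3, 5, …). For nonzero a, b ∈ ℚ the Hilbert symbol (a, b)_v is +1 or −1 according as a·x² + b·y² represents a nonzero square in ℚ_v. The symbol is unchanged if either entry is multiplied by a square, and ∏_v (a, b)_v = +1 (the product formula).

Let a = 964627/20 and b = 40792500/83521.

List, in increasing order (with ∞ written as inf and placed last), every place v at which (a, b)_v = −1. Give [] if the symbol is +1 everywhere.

[5, 31]

(a, b) ≡ (5735, 37) mod (ℚ^×)²; places V = {2, 3, 5, 7, 17, 29, 31, 37, ∞}.
(a,b)_37: α=1, u≡3; β=1, v≡4 (mod 37); (3|37)=+1, (4|37)=+1; sign (−1)^0·+1^1·+1^1 = +1.
(a,b)_17: α=0, u≡10; β=-4, v≡14 (mod 17); (10|17)=-1, (14|17)=-1; sign (−1)^0·-1^-4·-1^0 = +1.
(a,b)_2: α=-2, β=2; u≡7, v≡5 (mod 8); ε(u)ε(v)=1·0, αω(v)=-2·1, βω(u)=2·0; sum ≡ 0  ⇒  +1.
(a,b)_7: α=0, u≡1; β=2, v≡1 (mod 7); (1|7)=+1, (1|7)=+1; sign (−1)^0·+1^2·+1^0 = +1.
(a,b)_3: α=0, u≡2; β=2, v≡1 (mod 3); (2|3)=-1, (1|3)=+1; sign (−1)^0·-1^2·+1^0 = +1.
(a,b)_∞: sgn(5735)=+, sgn(37)=+, so +1.
(a,b)_5: α=-1, u≡3; β=4, v≡3 (mod 5); (3|5)=-1, (3|5)=-1; sign (−1)^0·-1^4·-1^-1 = -1.
(a,b)_29: α=2, u≡24; β=0, v≡27 (mod 29); (24|29)=+1, (27|29)=-1; sign (−1)^0·+1^0·-1^2 = +1.
(a,b)_31: α=1, u≡26; β=0, v≡27 (mod 31); (26|31)=-1, (27|31)=-1; sign (−1)^0·-1^0·-1^1 = -1.
Ram(5735, 37) = {5, 31}; no ℚ_5-point on the conic.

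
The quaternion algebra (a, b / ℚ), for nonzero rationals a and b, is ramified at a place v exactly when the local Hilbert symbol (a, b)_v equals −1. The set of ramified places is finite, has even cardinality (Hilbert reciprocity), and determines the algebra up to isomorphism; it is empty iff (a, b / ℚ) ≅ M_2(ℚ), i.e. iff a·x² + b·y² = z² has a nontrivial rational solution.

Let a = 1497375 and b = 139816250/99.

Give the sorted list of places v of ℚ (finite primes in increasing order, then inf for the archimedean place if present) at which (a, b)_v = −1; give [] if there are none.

Mod squares: a ≡ 55, b ≡ 2926. Check v ∈ {∞, 2, 3, 5, 7, 11, 19, 29}.
v=5: a=5^3·(≡4), b=5^4·(≡4) mod 5; (4|5)=+1, (4|5)=+1; (−1)^{3·4·2}·(+1)^4·(+1)^3 = +1.
v=2: v_2(a)=0, v_2(b)=1; units ≡ 7, 7 (mod 8); ε·ε+αω+βω = 1·1+0·0+1·0 ≡ 1  ⇒  (a,b)_2 = -1.
v=3: a=3^2·(≡1), b=3^-2·(≡1) mod 3; (1|3)=+1, (1|3)=+1; (−1)^{2·-2·1}·(+1)^-2·(+1)^2 = +1.
v=∞: 55 > 0 and 2926 > 0  ⇒  (a,b)_∞ = +1.
v=29: a=29^0·(≡18), b=29^2·(≡26) mod 29; (18|29)=-1, (26|29)=-1; (−1)^{0·2·14}·(-1)^2·(-1)^0 = +1.
v=11: a=11^3·(≡3), b=11^-1·(≡10) mod 11; (3|11)=+1, (10|11)=-1; (−1)^{3·-1·5}·(+1)^-1·(-1)^3 = +1.
v=19: a=19^0·(≡4), b=19^1·(≡3) mod 19; (4|19)=+1, (3|19)=-1; (−1)^{0·1·9}·(+1)^1·(-1)^0 = +1.
v=7: a=7^0·(≡5), b=7^1·(≡6) mod 7; (5|7)=-1, (6|7)=-1; (−1)^{0·1·3}·(-1)^1·(-1)^0 = -1.
Ram(55, 2926) = {2, 7}; no ℚ_2-point on the conic.

[2, 7]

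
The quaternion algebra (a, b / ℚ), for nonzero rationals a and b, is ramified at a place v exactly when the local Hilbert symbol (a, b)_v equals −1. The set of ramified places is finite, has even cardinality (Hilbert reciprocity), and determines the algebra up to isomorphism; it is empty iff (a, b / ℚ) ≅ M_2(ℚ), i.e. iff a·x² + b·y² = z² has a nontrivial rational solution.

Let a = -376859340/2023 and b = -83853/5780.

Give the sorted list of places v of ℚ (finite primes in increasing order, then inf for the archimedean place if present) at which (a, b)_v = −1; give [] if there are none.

Mod squares: a ≡ -5005, b ≡ -385. Check v ∈ {∞, 2, 3, 5, 7, 11, 13, 17}.
v=3: a=3^2·(≡2), b=3^2·(≡2) mod 3; (2|3)=-1, (2|3)=-1; (−1)^{2·2·1}·(-1)^2·(-1)^2 = +1.
v=17: a=17^-2·(≡11), b=17^-2·(≡14) mod 17; (11|17)=-1, (14|17)=-1; (−1)^{-2·-2·8}·(-1)^-2·(-1)^-2 = +1.
v=7: a=7^-1·(≡5), b=7^1·(≡1) mod 7; (5|7)=-1, (1|7)=+1; (−1)^{-1·1·3}·(-1)^1·(+1)^-1 = +1.
v=∞: -5005 < 0 and -385 < 0  ⇒  (a,b)_∞ = -1.
v=5: a=5^1·(≡4), b=5^-1·(≡2) mod 5; (4|5)=+1, (2|5)=-1; (−1)^{1·-1·2}·(+1)^-1·(-1)^1 = -1.
v=11: a=11^5·(≡8), b=11^3·(≡5) mod 11; (8|11)=-1, (5|11)=+1; (−1)^{5·3·5}·(-1)^3·(+1)^5 = +1.
v=2: v_2(a)=2, v_2(b)=-2; units ≡ 3, 7 (mod 8); ε·ε+αω+βω = 1·1+2·0+-2·1 ≡ 1  ⇒  (a,b)_2 = -1.
v=13: a=13^1·(≡5), b=13^0·(≡11) mod 13; (5|13)=-1, (11|13)=-1; (−1)^{1·0·6}·(-1)^0·(-1)^1 = -1.
|Ram(-5005, -385)| = 4, even; anisotropic at {2, 5, 13, ∞}.

[2, 5, 13, inf]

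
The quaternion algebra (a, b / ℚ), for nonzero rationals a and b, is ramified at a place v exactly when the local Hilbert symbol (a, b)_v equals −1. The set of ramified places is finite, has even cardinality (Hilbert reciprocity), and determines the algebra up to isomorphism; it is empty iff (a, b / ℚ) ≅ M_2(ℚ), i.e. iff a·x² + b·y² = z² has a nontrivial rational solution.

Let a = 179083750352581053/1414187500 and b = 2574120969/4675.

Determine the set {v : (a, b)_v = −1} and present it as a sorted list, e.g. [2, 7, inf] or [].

(a, b) ≡ (6919, 3023603) mod (ℚ^×)²; places V = {2, 3, 5, 7, 11, 17, 19, 23, 37, ∞}.
(a,b)_3: α=4, u≡1; β=2, v≡2 (mod 3); (1|3)=+1, (2|3)=-1; sign (−1)^0·+1^2·-1^4 = +1.
(a,b)_37: α=1, u≡35; β=1, v≡31 (mod 37); (35|37)=-1, (31|37)=-1; sign (−1)^0·-1^1·-1^1 = +1.
(a,b)_7: α=4, u≡5; β=2, v≡1 (mod 7); (5|7)=-1, (1|7)=+1; sign (−1)^0·-1^2·+1^4 = +1.
(a,b)_∞: sgn(6919)=+, sgn(3023603)=+, so +1.
(a,b)_17: α=-1, u≡13; β=-1, v≡3 (mod 17); (13|17)=+1, (3|17)=-1; sign (−1)^0·+1^-1·-1^-1 = -1.
(a,b)_2: α=-2, β=0; u≡7, v≡3 (mod 8); ε(u)ε(v)=1·1, αω(v)=-2·1, βω(u)=0·0; sum ≡ 1  ⇒  -1.
(a,b)_23: α=2, u≡11; β=1, v≡16 (mod 23); (11|23)=-1, (16|23)=+1; sign (−1)^0·-1^1·+1^2 = -1.
(a,b)_5: α=-6, u≡1; β=-2, v≡2 (mod 5); (1|5)=+1, (2|5)=-1; sign (−1)^0·+1^-2·-1^-6 = +1.
(a,b)_11: α=-3, u≡10; β=-1, v≡5 (mod 11); (10|11)=-1, (5|11)=+1; sign (−1)^1·-1^-1·+1^-3 = +1.
(a,b)_19: α=6, u≡10; β=3, v≡3 (mod 19); (10|19)=-1, (3|19)=-1; sign (−1)^0·-1^3·-1^6 = -1.
Ram(6919, 3023603) = {2, 17, 19, 23}; no ℚ_2-point on the conic.

[2, 17, 19, 23]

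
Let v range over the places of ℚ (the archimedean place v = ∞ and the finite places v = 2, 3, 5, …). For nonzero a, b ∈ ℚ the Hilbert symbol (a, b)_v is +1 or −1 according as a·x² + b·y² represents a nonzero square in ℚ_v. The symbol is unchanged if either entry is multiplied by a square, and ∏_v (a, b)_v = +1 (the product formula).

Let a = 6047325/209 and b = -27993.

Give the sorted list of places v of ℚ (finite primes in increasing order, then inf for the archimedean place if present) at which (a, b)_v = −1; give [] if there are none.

[3, 7, 11, 19]

Mod squares: a ≡ 19437, b ≡ -27993. Check v ∈ {∞, 2, 3, 5, 7, 11, 17, 19, 31, 43}.
v=∞: 19437 > 0 and -27993 < 0  ⇒  (a,b)_∞ = +1.
v=17: a=17^2·(≡3), b=17^0·(≡6) mod 17; (3|17)=-1, (6|17)=-1; (−1)^{2·0·8}·(-1)^0·(-1)^2 = +1.
v=19: a=19^-1·(≡16), b=19^0·(≡13) mod 19; (16|19)=+1, (13|19)=-1; (−1)^{-1·0·9}·(+1)^0·(-1)^-1 = -1.
v=7: a=7^0·(≡3), b=7^1·(≡5) mod 7; (3|7)=-1, (5|7)=-1; (−1)^{0·1·3}·(-1)^1·(-1)^0 = -1.
v=3: a=3^3·(≡2), b=3^1·(≡2) mod 3; (2|3)=-1, (2|3)=-1; (−1)^{3·1·1}·(-1)^1·(-1)^3 = -1.
v=5: a=5^2·(≡2), b=5^0·(≡2) mod 5; (2|5)=-1, (2|5)=-1; (−1)^{2·0·2}·(-1)^0·(-1)^2 = +1.
v=11: a=11^-1·(≡8), b=11^0·(≡2) mod 11; (8|11)=-1, (2|11)=-1; (−1)^{-1·0·5}·(-1)^0·(-1)^-1 = -1.
v=2: v_2(a)=0, v_2(b)=0; units ≡ 5, 7 (mod 8); ε·ε+αω+βω = 0·1+0·0+0·1 ≡ 0  ⇒  (a,b)_2 = +1.
v=31: a=31^1·(≡1), b=31^1·(≡27) mod 31; (1|31)=+1, (27|31)=-1; (−1)^{1·1·15}·(+1)^1·(-1)^1 = +1.
v=43: a=43^0·(≡11), b=43^1·(≡37) mod 43; (11|43)=+1, (37|43)=-1; (−1)^{0·1·21}·(+1)^1·(-1)^0 = +1.
|Ram(19437, -27993)| = 4, even; anisotropic at {3, 7, 11, 19}.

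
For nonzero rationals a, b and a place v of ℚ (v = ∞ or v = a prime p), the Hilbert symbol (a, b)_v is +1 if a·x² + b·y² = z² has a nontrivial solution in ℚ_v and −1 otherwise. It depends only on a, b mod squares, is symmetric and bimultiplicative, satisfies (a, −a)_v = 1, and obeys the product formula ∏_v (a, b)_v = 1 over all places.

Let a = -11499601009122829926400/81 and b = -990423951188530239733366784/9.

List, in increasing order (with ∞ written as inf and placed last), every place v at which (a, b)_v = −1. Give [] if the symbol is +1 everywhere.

[19, inf]

Mod squares: a ≡ -406, b ≡ -84854. Check v ∈ {∞, 2, 3, 5, 7, 11, 19, 29}.
v=29: a=29^3·(≡14), b=29^5·(≡12) mod 29; (14|29)=-1, (12|29)=-1; (−1)^{3·5·14}·(-1)^5·(-1)^3 = +1.
v=5: a=5^2·(≡4), b=5^0·(≡4) mod 5; (4|5)=+1, (4|5)=+1; (−1)^{2·0·2}·(+1)^0·(+1)^2 = +1.
v=7: a=7^7·(≡5), b=7^9·(≡2) mod 7; (5|7)=-1, (2|7)=+1; (−1)^{7·9·3}·(-1)^9·(+1)^7 = +1.
v=19: a=19^2·(≡10), b=19^3·(≡3) mod 19; (10|19)=-1, (3|19)=-1; (−1)^{2·3·9}·(-1)^3·(-1)^2 = -1.
v=11: a=11^2·(≡9), b=11^3·(≡8) mod 11; (9|11)=+1, (8|11)=-1; (−1)^{2·3·5}·(+1)^3·(-1)^2 = +1.
v=3: a=3^-4·(≡2), b=3^-2·(≡1) mod 3; (2|3)=-1, (1|3)=+1; (−1)^{-4·-2·1}·(-1)^-2·(+1)^-4 = +1.
v=∞: -406 < 0 and -84854 < 0  ⇒  (a,b)_∞ = -1.
v=2: v_2(a)=19, v_2(b)=17; units ≡ 5, 5 (mod 8); ε·ε+αω+βω = 0·0+19·1+17·1 ≡ 0  ⇒  (a,b)_2 = +1.
|Ram(-406, -84854)| = 2, even; anisotropic at {19, ∞}.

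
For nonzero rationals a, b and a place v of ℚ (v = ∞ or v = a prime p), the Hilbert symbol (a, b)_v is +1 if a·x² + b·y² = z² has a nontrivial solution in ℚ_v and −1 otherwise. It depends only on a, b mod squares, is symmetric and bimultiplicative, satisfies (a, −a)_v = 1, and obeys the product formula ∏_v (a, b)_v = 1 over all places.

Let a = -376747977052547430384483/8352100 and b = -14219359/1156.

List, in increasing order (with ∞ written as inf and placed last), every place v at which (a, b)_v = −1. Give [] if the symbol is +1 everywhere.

(a, b) ≡ (-3772483, -290191) mod (ℚ^×)²; places V = {2, 3, 5, 7, 11, 13, 17, 23, 31, 37, ∞}.
(a,b)_31: α=3, u≡15; β=1, v≡2 (mod 31); (15|31)=-1, (2|31)=+1; sign (−1)^1·-1^1·+1^3 = +1.
(a,b)_3: α=4, u≡2; β=0, v≡2 (mod 3); (2|3)=-1, (2|3)=-1; sign (−1)^0·-1^0·-1^4 = +1.
(a,b)_11: α=7, u≡9; β=1, v≡7 (mod 11); (9|11)=+1, (7|11)=-1; sign (−1)^1·+1^1·-1^7 = +1.
(a,b)_37: α=3, u≡23; β=1, v≡26 (mod 37); (23|37)=-1, (26|37)=+1; sign (−1)^0·-1^1·+1^3 = -1.
(a,b)_5: α=-2, u≡3; β=0, v≡1 (mod 5); (3|5)=-1, (1|5)=+1; sign (−1)^0·-1^0·+1^-2 = +1.
(a,b)_13: α=1, u≡2; β=0, v≡11 (mod 13); (2|13)=-1, (11|13)=-1; sign (−1)^0·-1^0·-1^1 = -1.
(a,b)_17: α=-4, u≡15; β=-2, v≡9 (mod 17); (15|17)=+1, (9|17)=+1; sign (−1)^0·+1^-2·+1^-4 = +1.
(a,b)_23: α=3, u≡5; β=1, v≡5 (mod 23); (5|23)=-1, (5|23)=-1; sign (−1)^1·-1^1·-1^3 = -1.
(a,b)_∞: sgn(-3772483)=−, sgn(-290191)=−, so -1.
(a,b)_2: α=-2, β=-2; u≡5, v≡1 (mod 8); ε(u)ε(v)=0·0, αω(v)=-2·0, βω(u)=-2·1; sum ≡ 0  ⇒  +1.
(a,b)_7: α=0, u≡5; β=2, v≡1 (mod 7); (5|7)=-1, (1|7)=+1; sign (−1)^0·-1^2·+1^0 = +1.
Ram(-3772483, -290191) = {13, 23, 37, ∞}; no ℚ_13-point on the conic.

[13, 23, 37, inf]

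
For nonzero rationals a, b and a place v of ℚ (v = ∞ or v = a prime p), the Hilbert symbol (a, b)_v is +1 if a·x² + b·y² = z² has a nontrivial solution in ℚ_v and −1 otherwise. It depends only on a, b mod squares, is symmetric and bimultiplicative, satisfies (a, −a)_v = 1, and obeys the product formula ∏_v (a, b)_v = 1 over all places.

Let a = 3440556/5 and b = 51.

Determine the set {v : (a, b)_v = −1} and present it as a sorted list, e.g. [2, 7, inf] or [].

(a, b) ≡ (53095, 51) mod (ℚ^×)²; places V = {2, 3, 5, 7, 17, 37, 41, ∞}.
(a,b)_3: α=4, u≡1; β=1, v≡2 (mod 3); (1|3)=+1, (2|3)=-1; sign (−1)^0·+1^1·-1^4 = +1.
(a,b)_5: α=-1, u≡1; β=0, v≡1 (mod 5); (1|5)=+1, (1|5)=+1; sign (−1)^0·+1^0·+1^-1 = +1.
(a,b)_41: α=1, u≡6; β=0, v≡10 (mod 41); (6|41)=-1, (10|41)=+1; sign (−1)^0·-1^0·+1^1 = +1.
(a,b)_∞: sgn(53095)=+, sgn(51)=+, so +1.
(a,b)_7: α=1, u≡2; β=0, v≡2 (mod 7); (2|7)=+1, (2|7)=+1; sign (−1)^0·+1^0·+1^1 = +1.
(a,b)_37: α=1, u≡31; β=0, v≡14 (mod 37); (31|37)=-1, (14|37)=-1; sign (−1)^0·-1^0·-1^1 = -1.
(a,b)_17: α=0, u≡9; β=1, v≡3 (mod 17); (9|17)=+1, (3|17)=-1; sign (−1)^0·+1^1·-1^0 = +1.
(a,b)_2: α=2, β=0; u≡7, v≡3 (mod 8); ε(u)ε(v)=1·1, αω(v)=2·1, βω(u)=0·0; sum ≡ 1  ⇒  -1.
Ram(53095, 51) = {2, 37}; no ℚ_2-point on the conic.

[2, 37]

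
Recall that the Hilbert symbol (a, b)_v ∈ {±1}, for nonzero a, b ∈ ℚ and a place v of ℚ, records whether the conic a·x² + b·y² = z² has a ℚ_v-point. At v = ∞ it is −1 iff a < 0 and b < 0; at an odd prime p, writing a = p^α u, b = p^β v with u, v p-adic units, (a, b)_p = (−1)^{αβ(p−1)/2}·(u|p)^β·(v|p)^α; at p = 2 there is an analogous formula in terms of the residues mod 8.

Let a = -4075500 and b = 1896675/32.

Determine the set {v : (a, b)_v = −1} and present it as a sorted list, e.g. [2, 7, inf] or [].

[2, 13]

(a, b) ≡ (-40755, 1254) mod (ℚ^×)²; places V = {2, 3, 5, 11, 13, 19, ∞}.
(a,b)_∞: sgn(-40755)=−, sgn(1254)=+, so +1.
(a,b)_3: α=1, u≡2; β=1, v≡1 (mod 3); (2|3)=-1, (1|3)=+1; sign (−1)^1·-1^1·+1^1 = +1.
(a,b)_11: α=1, u≡2; β=3, v≡5 (mod 11); (2|11)=-1, (5|11)=+1; sign (−1)^1·-1^3·+1^1 = +1.
(a,b)_13: α=1, u≡8; β=0, v≡11 (mod 13); (8|13)=-1, (11|13)=-1; sign (−1)^0·-1^0·-1^1 = -1.
(a,b)_2: α=2, β=-5; u≡5, v≡3 (mod 8); ε(u)ε(v)=0·1, αω(v)=2·1, βω(u)=-5·1; sum ≡ 1  ⇒  -1.
(a,b)_5: α=3, u≡1; β=2, v≡1 (mod 5); (1|5)=+1, (1|5)=+1; sign (−1)^0·+1^2·+1^3 = +1.
(a,b)_19: α=1, u≡10; β=1, v≡16 (mod 19); (10|19)=-1, (16|19)=+1; sign (−1)^1·-1^1·+1^1 = +1.
(-40755, 1254 / ℚ) ramifies at {2, 13}: a division algebra.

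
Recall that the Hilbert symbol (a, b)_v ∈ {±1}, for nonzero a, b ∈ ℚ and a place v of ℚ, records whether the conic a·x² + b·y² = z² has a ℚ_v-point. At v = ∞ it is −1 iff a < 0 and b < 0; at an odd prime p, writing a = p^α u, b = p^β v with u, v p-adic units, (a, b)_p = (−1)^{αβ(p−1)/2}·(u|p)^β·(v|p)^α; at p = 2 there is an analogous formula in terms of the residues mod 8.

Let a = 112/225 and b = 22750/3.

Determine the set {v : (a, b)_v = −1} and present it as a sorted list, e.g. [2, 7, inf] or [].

[5, 13]

(a, b) ≡ (7, 2730) mod (ℚ^×)²; places V = {2, 3, 5, 7, 13, ∞}.
(a,b)_2: α=4, β=1; u≡7, v≡5 (mod 8); ε(u)ε(v)=1·0, αω(v)=4·1, βω(u)=1·0; sum ≡ 0  ⇒  +1.
(a,b)_∞: sgn(7)=+, sgn(2730)=+, so +1.
(a,b)_7: α=1, u≡2; β=1, v≡3 (mod 7); (2|7)=+1, (3|7)=-1; sign (−1)^1·+1^1·-1^1 = +1.
(a,b)_13: α=0, u≡2; β=1, v≡7 (mod 13); (2|13)=-1, (7|13)=-1; sign (−1)^0·-1^1·-1^0 = -1.
(a,b)_5: α=-2, u≡3; β=3, v≡4 (mod 5); (3|5)=-1, (4|5)=+1; sign (−1)^0·-1^3·+1^-2 = -1.
(a,b)_3: α=-2, u≡1; β=-1, v≡1 (mod 3); (1|3)=+1, (1|3)=+1; sign (−1)^0·+1^-1·+1^-2 = +1.
Ram(7, 2730) = {5, 13}; no ℚ_5-point on the conic.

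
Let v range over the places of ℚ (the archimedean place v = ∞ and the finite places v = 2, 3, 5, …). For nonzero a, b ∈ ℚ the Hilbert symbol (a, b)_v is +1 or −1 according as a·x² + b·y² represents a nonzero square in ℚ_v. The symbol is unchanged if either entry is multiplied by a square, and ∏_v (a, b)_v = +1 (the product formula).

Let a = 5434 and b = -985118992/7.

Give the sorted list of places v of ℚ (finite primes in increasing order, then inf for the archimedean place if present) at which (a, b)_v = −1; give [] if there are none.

(a, b) ≡ (5434, -430989559) mod (ℚ^×)²; places V = {2, 7, 11, 13, 17, 19, 31, 43, ∞}.
(a,b)_17: α=0, u≡11; β=1, v≡14 (mod 17); (11|17)=-1, (14|17)=-1; sign (−1)^0·-1^1·-1^0 = -1.
(a,b)_∞: sgn(5434)=+, sgn(-430989559)=−, so +1.
(a,b)_19: α=1, u≡1; β=1, v≡15 (mod 19); (1|19)=+1, (15|19)=-1; sign (−1)^1·+1^1·-1^1 = +1.
(a,b)_7: α=0, u≡2; β=-1, v≡3 (mod 7); (2|7)=+1, (3|7)=-1; sign (−1)^0·+1^-1·-1^0 = +1.
(a,b)_11: α=1, u≡10; β=1, v≡9 (mod 11); (10|11)=-1, (9|11)=+1; sign (−1)^1·-1^1·+1^1 = +1.
(a,b)_13: α=1, u≡2; β=1, v≡1 (mod 13); (2|13)=-1, (1|13)=+1; sign (−1)^0·-1^1·+1^1 = -1.
(a,b)_43: α=0, u≡16; β=1, v≡20 (mod 43); (16|43)=+1, (20|43)=-1; sign (−1)^0·+1^1·-1^0 = +1.
(a,b)_2: α=1, β=4; u≡5, v≡1 (mod 8); ε(u)ε(v)=0·0, αω(v)=1·0, βω(u)=4·1; sum ≡ 0  ⇒  +1.
(a,b)_31: α=0, u≡9; β=1, v≡23 (mod 31); (9|31)=+1, (23|31)=-1; sign (−1)^0·+1^1·-1^0 = +1.
Ram(5434, -430989559) = {13, 17}; no ℚ_13-point on the conic.

[13, 17]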